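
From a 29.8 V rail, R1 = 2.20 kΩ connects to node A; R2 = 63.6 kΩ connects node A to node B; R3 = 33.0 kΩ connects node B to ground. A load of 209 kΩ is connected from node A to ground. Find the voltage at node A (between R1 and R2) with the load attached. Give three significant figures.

V ≈ 28.8 V

Below node A the series string R2+R3 = 96.60 kΩ sits in parallel with the 209 kΩ load: 66.06 kΩ.
V_A = 29.8 × 66.06/(2.20 + 66.06) = 28.8 V.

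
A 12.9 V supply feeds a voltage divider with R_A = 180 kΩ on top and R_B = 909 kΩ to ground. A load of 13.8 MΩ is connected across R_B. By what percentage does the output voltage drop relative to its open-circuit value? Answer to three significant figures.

1.08 %

The divider's output (Thévenin) resistance is R_A‖R_B = 150.2 kΩ.
Fractional drop under load = R_th/(R_th + R_L) = 150.2 / (150.2 + 13800) = 0.01077.
So the output falls by 1.08 %.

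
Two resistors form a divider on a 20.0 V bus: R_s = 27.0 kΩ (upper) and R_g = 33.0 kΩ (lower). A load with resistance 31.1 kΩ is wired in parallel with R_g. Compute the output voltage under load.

V_out ≈ 7.45 V

The load sits in parallel with R_g: R_g‖R_L = (33.0 × 31.1) / (33.0 + 31.1) = 16.01 kΩ.
V_out = 20.0 × 16.01 / (27.0 + 16.01) = 20.0 × 16.01/43.01 = 7.45 V.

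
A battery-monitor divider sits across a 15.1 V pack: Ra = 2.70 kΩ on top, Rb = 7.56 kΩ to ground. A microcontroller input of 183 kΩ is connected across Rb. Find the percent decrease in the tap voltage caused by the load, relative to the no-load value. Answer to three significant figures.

1.08 %

The divider's output (Thévenin) resistance is Ra‖Rb = 1.989 kΩ.
Fractional drop under load = R_th/(R_th + R_L) = 1.989 / (1.989 + 183) = 0.01075.
So the output falls by 1.08 %.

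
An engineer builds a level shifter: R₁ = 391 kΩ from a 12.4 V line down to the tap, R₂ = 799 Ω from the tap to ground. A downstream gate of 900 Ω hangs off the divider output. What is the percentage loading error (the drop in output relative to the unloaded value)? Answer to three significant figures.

47.0 %

Unloaded V = 12.4 × 799/391800 = 0.02529 V.
Loaded: R₂‖R_L = 423.2 Ω, giving V = 12.4 × 423.2/391400 = 0.01341 V.
Drop = (0.02529 − 0.01341) / 0.02529 = 47.0 %.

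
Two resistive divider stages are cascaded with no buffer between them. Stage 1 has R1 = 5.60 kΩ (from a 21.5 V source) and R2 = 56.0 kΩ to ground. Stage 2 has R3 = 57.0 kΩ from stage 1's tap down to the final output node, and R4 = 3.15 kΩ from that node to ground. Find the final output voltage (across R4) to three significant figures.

V_out ≈ 0.944 V

Stage 2 presents R3+R4 = 60.15 kΩ as a load on stage 1's tap.
Stage 1's lower leg becomes R2‖(R3+R4) = 29.00 kΩ, so V_mid = 21.5 × 29.00/34.60 = 18.02 V.
Stage 2 is itself unloaded: V_out = V_mid × R4/(R3+R4) = 18.02 × 3.15/60.15 = 0.944 V.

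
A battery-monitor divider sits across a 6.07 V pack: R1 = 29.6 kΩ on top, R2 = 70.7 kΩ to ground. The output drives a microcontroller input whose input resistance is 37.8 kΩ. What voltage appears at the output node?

The load sits in parallel with R2: R2‖R_L = (70.7 × 37.8) / (70.7 + 37.8) = 24.63 kΩ.
V_out = 6.07 × 24.63 / (29.6 + 24.63) = 6.07 × 24.63/54.23 = 2.76 V.
(Unloaded it would have been 4.28 V.)

V_out ≈ 2.76 V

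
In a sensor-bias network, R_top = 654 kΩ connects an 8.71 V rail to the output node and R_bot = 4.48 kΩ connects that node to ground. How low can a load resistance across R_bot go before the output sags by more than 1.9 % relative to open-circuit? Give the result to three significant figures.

Output resistance R_th = R_top‖R_bot = (654 × 4.48)/658.5 = 4.450 kΩ.
The fractional drop is R_th/(R_th + R_L); requiring this ≤ 0.0190 gives R_L ≥ R_th(1/0.0190 − 1) = 4.450 × 51.63 = 230 kΩ.

R_L(min) ≈ 230 kΩ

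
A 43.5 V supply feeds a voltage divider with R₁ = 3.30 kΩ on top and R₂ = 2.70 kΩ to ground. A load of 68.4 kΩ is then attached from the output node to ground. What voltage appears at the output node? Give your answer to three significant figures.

The load sits in parallel with R₂: R₂‖R_L = (2.70 × 68.4) / (2.70 + 68.4) = 2.597 kΩ.
V_out = 43.5 × 2.597 / (3.30 + 2.597) = 43.5 × 2.597/5.897 = 19.2 V.
(Unloaded it would have been 19.6 V.)

V_out ≈ 19.2 V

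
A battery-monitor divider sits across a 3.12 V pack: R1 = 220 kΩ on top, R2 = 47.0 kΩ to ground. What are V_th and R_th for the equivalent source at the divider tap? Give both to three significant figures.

V_th = 0.549 V, R_th = 38.7 kΩ

V_th is the open-circuit tap voltage: 3.12 × 47.0/(220 + 47.0) = 0.549 V.
With the supply zeroed, R1 and R2 appear in parallel from the tap: R_th = R1‖R2 = (220 × 47.0)/267.0 = 38.7 kΩ.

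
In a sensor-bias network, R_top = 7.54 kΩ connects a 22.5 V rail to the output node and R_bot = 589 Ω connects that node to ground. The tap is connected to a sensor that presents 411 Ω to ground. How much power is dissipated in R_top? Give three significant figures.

P ≈ 63.0 mW

Total resistance from the source is R_top + (R_bot‖R_L) = 7782 Ω, so I = 22.5/7782 Ω = 2.891 mA.
P = I²·R_top = (2.891 mA)² × 7.54 kΩ = 63.0 mW.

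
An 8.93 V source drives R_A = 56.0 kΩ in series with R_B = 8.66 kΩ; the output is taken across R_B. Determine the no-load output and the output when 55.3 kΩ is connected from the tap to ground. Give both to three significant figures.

Unloaded: 1.20 V; loaded: 1.05 V

Open-circuit: V = 8.93 × 8.66/(56.0 + 8.66) = 1.20 V.
With the load, R_B becomes R_B‖R_L = 7.487 kΩ, so V = 8.93 × 7.487/63.49 = 1.05 V.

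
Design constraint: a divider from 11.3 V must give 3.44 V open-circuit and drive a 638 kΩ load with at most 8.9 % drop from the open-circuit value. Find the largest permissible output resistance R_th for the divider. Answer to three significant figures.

Loading drop = R_th/(R_th + R_L) ≤ 0.0890, so R_th ≤ R_L · ε/(1−ε) = 638 kΩ × 0.0890/0.9110 = 62.3 kΩ.
(Any R1, R2 with R2/(R1+R2) = 0.304 and R1‖R2 ≤ 62.3 kΩ will meet the spec.)

R_th ≤ 62.3 kΩ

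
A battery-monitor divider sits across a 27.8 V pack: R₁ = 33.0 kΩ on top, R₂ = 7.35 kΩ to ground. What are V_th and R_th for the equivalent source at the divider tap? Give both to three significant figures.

V_th is the open-circuit tap voltage: 27.8 × 7.35/(33.0 + 7.35) = 5.06 V.
With the supply zeroed, R₁ and R₂ appear in parallel from the tap: R_th = R₁‖R₂ = (33.0 × 7.35)/40.35 = 6.01 kΩ.

V_th = 5.06 V, R_th = 6.01 kΩ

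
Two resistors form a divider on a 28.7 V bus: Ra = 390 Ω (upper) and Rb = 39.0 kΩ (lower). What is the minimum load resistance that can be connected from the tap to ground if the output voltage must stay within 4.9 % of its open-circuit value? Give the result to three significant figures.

Output resistance R_th = Ra‖Rb = (390 × 39000)/39390 = 386.1 Ω.
The fractional drop is R_th/(R_th + R_L); requiring this ≤ 0.0490 gives R_L ≥ R_th(1/0.0490 − 1) = 386.1 × 19.41 = 7.49 kΩ.

R_L(min) ≈ 7.49 kΩ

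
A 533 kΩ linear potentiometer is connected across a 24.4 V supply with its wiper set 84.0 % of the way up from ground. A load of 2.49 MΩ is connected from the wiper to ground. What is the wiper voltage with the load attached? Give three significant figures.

V ≈ 19.9 V

The wiper splits the pot into (1−α)R = 85.28 kΩ above and αR = 447.7 kΩ below.
Lower section ‖ load = 379.5 kΩ.
V_wiper = 24.4 × 379.5/(85.28 + 379.5) = 19.9 V.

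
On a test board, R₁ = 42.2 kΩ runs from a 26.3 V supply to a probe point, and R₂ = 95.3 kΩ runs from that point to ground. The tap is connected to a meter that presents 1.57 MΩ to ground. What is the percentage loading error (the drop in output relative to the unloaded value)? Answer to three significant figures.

1.83 %

The divider's output (Thévenin) resistance is R₁‖R₂ = 29.25 kΩ.
Fractional drop under load = R_th/(R_th + R_L) = 29.25 / (29.25 + 1570) = 0.01829.
So the output falls by 1.83 %.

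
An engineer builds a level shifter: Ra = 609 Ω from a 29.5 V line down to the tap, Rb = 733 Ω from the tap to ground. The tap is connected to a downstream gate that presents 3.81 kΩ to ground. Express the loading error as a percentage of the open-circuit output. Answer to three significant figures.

8.03 %

Unloaded V = 29.5 × 733/1342 = 16.113 V.
Loaded: Rb‖R_L = 614.7 Ω, giving V = 29.5 × 614.7/1224 = 14.819 V.
Drop = (16.113 − 14.819) / 16.113 = 8.03 %.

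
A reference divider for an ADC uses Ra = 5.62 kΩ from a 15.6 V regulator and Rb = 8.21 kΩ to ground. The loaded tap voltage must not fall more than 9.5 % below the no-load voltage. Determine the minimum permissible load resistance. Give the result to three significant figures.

Output resistance R_th = Ra‖Rb = (5.62 × 8.21)/13.83 = 3.336 kΩ.
The fractional drop is R_th/(R_th + R_L); requiring this ≤ 0.0950 gives R_L ≥ R_th(1/0.0950 − 1) = 3.336 × 9.526 = 31.8 kΩ.

R_L(min) ≈ 31.8 kΩ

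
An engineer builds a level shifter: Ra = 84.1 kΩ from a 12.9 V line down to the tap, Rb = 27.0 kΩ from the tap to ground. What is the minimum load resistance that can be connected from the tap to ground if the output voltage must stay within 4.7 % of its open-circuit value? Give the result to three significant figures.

R_L(min) ≈ 414 kΩ

Output resistance R_th = Ra‖Rb = (84.1 × 27.0)/111.1 = 20.44 kΩ.
The fractional drop is R_th/(R_th + R_L); requiring this ≤ 0.0470 gives R_L ≥ R_th(1/0.0470 − 1) = 20.44 × 20.28 = 414 kΩ.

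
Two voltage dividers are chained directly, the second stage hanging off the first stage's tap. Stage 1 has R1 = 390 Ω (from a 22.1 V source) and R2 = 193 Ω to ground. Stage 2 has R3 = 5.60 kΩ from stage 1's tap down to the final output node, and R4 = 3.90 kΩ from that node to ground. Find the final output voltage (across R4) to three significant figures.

Stage 2 presents R3+R4 = 9500 Ω as a load on stage 1's tap.
Stage 1's lower leg becomes R2‖(R3+R4) = 189.2 Ω, so V_mid = 22.1 × 189.2/579.2 = 7.218 V.
Stage 2 is itself unloaded: V_out = V_mid × R4/(R3+R4) = 7.218 × 3900/9500 = 2.96 V.

V_out ≈ 2.96 V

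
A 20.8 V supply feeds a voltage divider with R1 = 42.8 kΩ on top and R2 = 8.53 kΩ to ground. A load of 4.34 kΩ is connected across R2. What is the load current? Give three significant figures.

I_L ≈ 0.302 mA

R2‖R_L = 2.876 kΩ; V_out = 20.8 × 2.876/45.68 = 1.310 V.
I_L = V_out / R_L = 1.310 / 4.34 kΩ = 0.302 mA.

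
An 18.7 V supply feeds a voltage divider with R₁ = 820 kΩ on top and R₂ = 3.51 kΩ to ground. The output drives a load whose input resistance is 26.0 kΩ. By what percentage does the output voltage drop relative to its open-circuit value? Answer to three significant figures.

The divider's output (Thévenin) resistance is R₁‖R₂ = 3.495 kΩ.
Fractional drop under load = R_th/(R_th + R_L) = 3.495 / (3.495 + 26.0) = 0.1185.
So the output falls by 11.8 %.

11.8 %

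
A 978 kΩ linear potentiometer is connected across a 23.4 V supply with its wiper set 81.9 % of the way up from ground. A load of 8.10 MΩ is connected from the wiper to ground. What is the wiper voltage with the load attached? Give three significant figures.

The wiper splits the pot into (1−α)R = 177.0 kΩ above and αR = 801.0 kΩ below.
Lower section ‖ load = 728.9 kΩ.
V_wiper = 23.4 × 728.9/(177.0 + 728.9) = 18.8 V.

V ≈ 18.8 V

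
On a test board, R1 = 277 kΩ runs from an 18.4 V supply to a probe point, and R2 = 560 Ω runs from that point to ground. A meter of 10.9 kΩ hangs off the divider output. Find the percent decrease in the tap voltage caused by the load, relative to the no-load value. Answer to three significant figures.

4.88 %

The divider's output (Thévenin) resistance is R1‖R2 = 558.9 Ω.
Fractional drop under load = R_th/(R_th + R_L) = 558.9 / (558.9 + 10900) = 0.04877.
So the output falls by 4.88 %.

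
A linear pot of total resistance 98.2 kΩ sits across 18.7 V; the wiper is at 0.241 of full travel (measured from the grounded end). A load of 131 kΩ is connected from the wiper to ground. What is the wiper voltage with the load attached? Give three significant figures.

V ≈ 3.96 V

The wiper splits the pot into (1−α)R = 74.53 kΩ above and αR = 23.67 kΩ below.
Lower section ‖ load = 20.04 kΩ.
V_wiper = 18.7 × 20.04/(74.53 + 20.04) = 3.96 V.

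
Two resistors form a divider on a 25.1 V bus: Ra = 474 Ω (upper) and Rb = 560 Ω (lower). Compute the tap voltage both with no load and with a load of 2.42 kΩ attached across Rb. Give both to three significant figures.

Open-circuit: V = 25.1 × 560/(474 + 560) = 13.6 V.
With the load, Rb becomes Rb‖R_L = 454.8 Ω, so V = 25.1 × 454.8/928.8 = 12.3 V.

Unloaded: 13.6 V; loaded: 12.3 V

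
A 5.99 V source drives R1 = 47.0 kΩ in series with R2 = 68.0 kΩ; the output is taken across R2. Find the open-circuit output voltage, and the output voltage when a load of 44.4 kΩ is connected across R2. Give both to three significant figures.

Open-circuit: V = 5.99 × 68.0/(47.0 + 68.0) = 3.54 V.
With the load, R2 becomes R2‖R_L = 26.86 kΩ, so V = 5.99 × 26.86/73.86 = 2.18 V.

Unloaded: 3.54 V; loaded: 2.18 V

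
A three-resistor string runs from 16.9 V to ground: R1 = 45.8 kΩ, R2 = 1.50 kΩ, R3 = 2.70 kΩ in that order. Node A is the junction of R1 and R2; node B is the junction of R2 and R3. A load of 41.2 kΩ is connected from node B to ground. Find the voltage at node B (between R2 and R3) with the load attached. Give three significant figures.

V ≈ 0.859 V

At node B, R3 is in parallel with the load: R3‖R_L = 2.534 kΩ.
Below node A the resistance is R2 + (R3‖R_L) = 4.034 kΩ, so V_A = 16.9 × 4.034/49.83 = 1.368 V.
Then V_B = V_A × (R3‖R_L)/(R2 + R3‖R_L) = 1.368 × 2.534/4.034 = 0.859 V.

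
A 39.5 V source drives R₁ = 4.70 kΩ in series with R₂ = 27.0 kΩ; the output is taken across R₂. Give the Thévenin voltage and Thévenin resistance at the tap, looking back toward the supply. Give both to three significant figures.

V_th = 33.6 V, R_th = 4.00 kΩ

V_th is the open-circuit tap voltage: 39.5 × 27.0/(4.70 + 27.0) = 33.6 V.
With the supply zeroed, R₁ and R₂ appear in parallel from the tap: R_th = R₁‖R₂ = (4.70 × 27.0)/31.70 = 4.00 kΩ.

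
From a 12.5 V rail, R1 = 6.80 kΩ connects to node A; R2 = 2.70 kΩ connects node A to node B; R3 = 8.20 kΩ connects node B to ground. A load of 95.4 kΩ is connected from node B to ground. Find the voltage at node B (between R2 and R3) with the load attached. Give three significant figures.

V ≈ 5.54 V

At node B, R3 is in parallel with the load: R3‖R_L = 7.551 kΩ.
Below node A the resistance is R2 + (R3‖R_L) = 10.25 kΩ, so V_A = 12.5 × 10.25/17.05 = 7.515 V.
Then V_B = V_A × (R3‖R_L)/(R2 + R3‖R_L) = 7.515 × 7.551/10.25 = 5.54 V.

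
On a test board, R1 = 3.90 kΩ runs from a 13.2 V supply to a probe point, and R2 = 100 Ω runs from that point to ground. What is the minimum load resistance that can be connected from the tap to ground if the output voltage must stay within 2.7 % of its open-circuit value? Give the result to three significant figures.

R_L(min) ≈ 3.51 kΩ

Output resistance R_th = R1‖R2 = (3900 × 100)/4000 = 97.50 Ω.
The fractional drop is R_th/(R_th + R_L); requiring this ≤ 0.0270 gives R_L ≥ R_th(1/0.0270 − 1) = 97.50 × 36.04 = 3.51 kΩ.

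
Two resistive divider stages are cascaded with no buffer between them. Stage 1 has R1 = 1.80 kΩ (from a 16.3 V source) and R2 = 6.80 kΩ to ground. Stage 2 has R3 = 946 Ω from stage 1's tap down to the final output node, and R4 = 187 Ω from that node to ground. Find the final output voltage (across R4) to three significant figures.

Stage 2 presents R3+R4 = 1133 Ω as a load on stage 1's tap.
Stage 1's lower leg becomes R2‖(R3+R4) = 971.2 Ω, so V_mid = 16.3 × 971.2/2771 = 5.712 V.
Stage 2 is itself unloaded: V_out = V_mid × R4/(R3+R4) = 5.712 × 187/1133 = 0.943 V.

V_out ≈ 0.943 V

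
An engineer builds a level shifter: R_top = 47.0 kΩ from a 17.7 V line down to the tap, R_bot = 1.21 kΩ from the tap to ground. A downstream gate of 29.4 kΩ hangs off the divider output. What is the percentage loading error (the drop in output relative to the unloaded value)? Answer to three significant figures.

The divider's output (Thévenin) resistance is R_top‖R_bot = 1.180 kΩ.
Fractional drop under load = R_th/(R_th + R_L) = 1.180 / (1.180 + 29.4) = 0.03858.
So the output falls by 3.86 %.

3.86 %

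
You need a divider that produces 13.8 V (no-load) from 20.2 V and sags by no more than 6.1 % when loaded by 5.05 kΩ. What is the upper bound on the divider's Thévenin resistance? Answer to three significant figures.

R_th ≤ 328 Ω

Loading drop = R_th/(R_th + R_L) ≤ 0.0610, so R_th ≤ R_L · ε/(1−ε) = 5.05 kΩ × 0.0610/0.9390 = 328 Ω.
(Any R1, R2 with R2/(R1+R2) = 0.683 and R1‖R2 ≤ 328 Ω will meet the spec.)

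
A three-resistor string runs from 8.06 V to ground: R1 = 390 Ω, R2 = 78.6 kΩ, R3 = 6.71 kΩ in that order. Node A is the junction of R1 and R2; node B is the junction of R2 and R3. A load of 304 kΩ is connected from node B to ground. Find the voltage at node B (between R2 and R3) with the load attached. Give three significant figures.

V ≈ 0.618 V

At node B, R3 is in parallel with the load: R3‖R_L = 6565 Ω.
Below node A the resistance is R2 + (R3‖R_L) = 85170 Ω, so V_A = 8.06 × 85170/85560 = 8.023 V.
Then V_B = V_A × (R3‖R_L)/(R2 + R3‖R_L) = 8.023 × 6565/85170 = 0.618 V.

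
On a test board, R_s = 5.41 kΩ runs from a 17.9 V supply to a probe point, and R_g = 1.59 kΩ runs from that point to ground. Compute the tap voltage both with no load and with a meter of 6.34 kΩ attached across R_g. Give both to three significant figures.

Open-circuit: V = 17.9 × 1.59/(5.41 + 1.59) = 4.07 V.
With the load, R_g becomes R_g‖R_L = 1.271 kΩ, so V = 17.9 × 1.271/6.681 = 3.41 V.

Unloaded: 4.07 V; loaded: 3.41 V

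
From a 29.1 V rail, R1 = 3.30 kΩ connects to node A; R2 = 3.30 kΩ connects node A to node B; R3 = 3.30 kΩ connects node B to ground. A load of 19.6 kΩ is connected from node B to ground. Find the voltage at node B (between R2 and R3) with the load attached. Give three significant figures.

V ≈ 8.72 V

At node B, R3 is in parallel with the load: R3‖R_L = 2.824 kΩ.
Below node A the resistance is R2 + (R3‖R_L) = 6.124 kΩ, so V_A = 29.1 × 6.124/9.424 = 18.91 V.
Then V_B = V_A × (R3‖R_L)/(R2 + R3‖R_L) = 18.91 × 2.824/6.124 = 8.72 V.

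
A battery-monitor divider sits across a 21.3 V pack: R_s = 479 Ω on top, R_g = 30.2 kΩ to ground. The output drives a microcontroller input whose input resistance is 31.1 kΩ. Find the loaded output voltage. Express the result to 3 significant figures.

V_out ≈ 20.7 V

The load sits in parallel with R_g: R_g‖R_L = (30200 × 31100) / (30200 + 31100) = 15320 Ω.
V_out = 21.3 × 15320 / (479 + 15320) = 21.3 × 15320/15800 = 20.7 V.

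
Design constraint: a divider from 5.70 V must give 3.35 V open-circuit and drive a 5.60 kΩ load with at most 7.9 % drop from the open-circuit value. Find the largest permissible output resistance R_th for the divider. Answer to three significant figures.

R_th ≤ 480 Ω

Loading drop = R_th/(R_th + R_L) ≤ 0.0790, so R_th ≤ R_L · ε/(1−ε) = 5.60 kΩ × 0.0790/0.9210 = 480 Ω.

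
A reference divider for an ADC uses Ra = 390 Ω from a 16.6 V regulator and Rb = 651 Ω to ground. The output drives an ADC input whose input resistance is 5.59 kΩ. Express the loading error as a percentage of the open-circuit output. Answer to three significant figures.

The divider's output (Thévenin) resistance is Ra‖Rb = 243.9 Ω.
Fractional drop under load = R_th/(R_th + R_L) = 243.9 / (243.9 + 5590) = 0.04181.
So the output falls by 4.18 %.

4.18 %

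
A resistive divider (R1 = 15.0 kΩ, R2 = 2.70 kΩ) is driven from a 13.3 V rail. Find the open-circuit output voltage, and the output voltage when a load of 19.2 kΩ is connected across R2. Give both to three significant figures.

Open-circuit: V = 13.3 × 2.70/(15.0 + 2.70) = 2.03 V.
With the load, R2 becomes R2‖R_L = 2.367 kΩ, so V = 13.3 × 2.367/17.37 = 1.81 V.

Unloaded: 2.03 V; loaded: 1.81 V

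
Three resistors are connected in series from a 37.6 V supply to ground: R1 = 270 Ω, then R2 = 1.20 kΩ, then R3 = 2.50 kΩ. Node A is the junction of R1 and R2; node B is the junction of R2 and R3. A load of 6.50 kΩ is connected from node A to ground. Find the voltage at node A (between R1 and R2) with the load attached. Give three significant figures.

Below node A the series string R2+R3 = 3700 Ω sits in parallel with the 6500 Ω load: 2358 Ω.
V_A = 37.6 × 2358/(270 + 2358) = 33.7 V.

V ≈ 33.7 V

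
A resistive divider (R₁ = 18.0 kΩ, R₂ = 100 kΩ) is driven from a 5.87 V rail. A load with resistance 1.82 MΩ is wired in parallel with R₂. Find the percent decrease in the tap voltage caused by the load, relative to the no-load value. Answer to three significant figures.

0.831 %

The divider's output (Thévenin) resistance is R₁‖R₂ = 15.25 kΩ.
Fractional drop under load = R_th/(R_th + R_L) = 15.25 / (15.25 + 1820) = 0.008312.
So the output falls by 0.831 %.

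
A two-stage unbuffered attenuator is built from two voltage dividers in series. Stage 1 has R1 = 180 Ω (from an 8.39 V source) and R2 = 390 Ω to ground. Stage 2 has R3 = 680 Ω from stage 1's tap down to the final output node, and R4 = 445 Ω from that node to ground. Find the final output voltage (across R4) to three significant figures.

Stage 2 presents R3+R4 = 1125 Ω as a load on stage 1's tap.
Stage 1's lower leg becomes R2‖(R3+R4) = 289.6 Ω, so V_mid = 8.39 × 289.6/469.6 = 5.174 V.
Stage 2 is itself unloaded: V_out = V_mid × R4/(R3+R4) = 5.174 × 445/1125 = 2.05 V.

V_out ≈ 2.05 V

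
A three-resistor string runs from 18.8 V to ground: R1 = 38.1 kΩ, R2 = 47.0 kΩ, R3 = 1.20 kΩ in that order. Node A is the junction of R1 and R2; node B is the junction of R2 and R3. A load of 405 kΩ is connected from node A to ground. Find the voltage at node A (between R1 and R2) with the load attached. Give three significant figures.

V ≈ 9.98 V

Below node A the series string R2+R3 = 48.20 kΩ sits in parallel with the 405 kΩ load: 43.07 kΩ.
V_A = 18.8 × 43.07/(38.1 + 43.07) = 9.98 V.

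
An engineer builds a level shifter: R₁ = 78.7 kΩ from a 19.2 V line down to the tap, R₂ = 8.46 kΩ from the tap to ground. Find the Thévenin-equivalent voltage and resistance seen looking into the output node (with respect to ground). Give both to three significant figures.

V_th is the open-circuit tap voltage: 19.2 × 8.46/(78.7 + 8.46) = 1.86 V.
With the supply zeroed, R₁ and R₂ appear in parallel from the tap: R_th = R₁‖R₂ = (78.7 × 8.46)/87.16 = 7.64 kΩ.

V_th = 1.86 V, R_th = 7.64 kΩ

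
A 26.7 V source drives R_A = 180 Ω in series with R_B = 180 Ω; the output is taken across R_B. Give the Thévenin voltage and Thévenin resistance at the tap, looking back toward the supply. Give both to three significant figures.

V_th is the open-circuit tap voltage: 26.7 × 180/(180 + 180) = 13.3 V.
With the supply zeroed, R_A and R_B appear in parallel from the tap: R_th = R_A‖R_B = (180 × 180)/360.0 = 90.0 Ω.

V_th = 13.3 V, R_th = 90.0 Ω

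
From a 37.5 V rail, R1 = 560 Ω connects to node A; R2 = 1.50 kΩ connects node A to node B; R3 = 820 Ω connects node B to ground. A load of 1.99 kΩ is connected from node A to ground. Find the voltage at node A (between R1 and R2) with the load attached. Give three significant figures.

V ≈ 24.6 V

Below node A the series string R2+R3 = 2320 Ω sits in parallel with the 1990 Ω load: 1071 Ω.
V_A = 37.5 × 1071/(560 + 1071) = 24.6 V.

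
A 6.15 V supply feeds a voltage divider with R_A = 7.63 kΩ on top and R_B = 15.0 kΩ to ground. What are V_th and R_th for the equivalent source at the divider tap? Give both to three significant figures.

V_th = 4.08 V, R_th = 5.06 kΩ

V_th is the open-circuit tap voltage: 6.15 × 15.0/(7.63 + 15.0) = 4.08 V.
With the supply zeroed, R_A and R_B appear in parallel from the tap: R_th = R_A‖R_B = (7.63 × 15.0)/22.63 = 5.06 kΩ.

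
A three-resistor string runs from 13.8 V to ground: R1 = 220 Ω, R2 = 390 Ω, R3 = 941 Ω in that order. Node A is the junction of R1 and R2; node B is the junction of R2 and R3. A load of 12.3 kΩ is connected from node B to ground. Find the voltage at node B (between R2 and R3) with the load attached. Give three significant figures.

V ≈ 8.13 V

At node B, R3 is in parallel with the load: R3‖R_L = 874.1 Ω.
Below node A the resistance is R2 + (R3‖R_L) = 1264 Ω, so V_A = 13.8 × 1264/1484 = 11.75 V.
Then V_B = V_A × (R3‖R_L)/(R2 + R3‖R_L) = 11.75 × 874.1/1264 = 8.13 V.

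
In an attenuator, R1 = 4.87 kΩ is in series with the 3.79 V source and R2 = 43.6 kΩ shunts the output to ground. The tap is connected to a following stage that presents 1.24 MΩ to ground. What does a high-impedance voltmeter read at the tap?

V_out ≈ 3.40 V

The load sits in parallel with R2: R2‖R_L = (43.6 × 1240) / (43.6 + 1240) = 42.12 kΩ.
V_out = 3.79 × 42.12 / (4.87 + 42.12) = 3.79 × 42.12/46.99 = 3.40 V.
(Unloaded it would have been 3.41 V.)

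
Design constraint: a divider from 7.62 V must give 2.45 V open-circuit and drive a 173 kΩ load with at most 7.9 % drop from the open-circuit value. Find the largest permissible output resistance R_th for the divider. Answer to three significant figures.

R_th ≤ 14.8 kΩ

Loading drop = R_th/(R_th + R_L) ≤ 0.0790, so R_th ≤ R_L · ε/(1−ε) = 173 kΩ × 0.0790/0.9210 = 14.8 kΩ.
(Any R1, R2 with R2/(R1+R2) = 0.322 and R1‖R2 ≤ 14.8 kΩ will meet the spec.)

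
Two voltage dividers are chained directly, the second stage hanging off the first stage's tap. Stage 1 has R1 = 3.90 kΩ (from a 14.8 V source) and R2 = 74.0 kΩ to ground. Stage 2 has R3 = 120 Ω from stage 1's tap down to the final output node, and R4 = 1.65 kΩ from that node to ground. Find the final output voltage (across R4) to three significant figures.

Stage 2 presents R3+R4 = 1770 Ω as a load on stage 1's tap.
Stage 1's lower leg becomes R2‖(R3+R4) = 1729 Ω, so V_mid = 14.8 × 1729/5629 = 4.545 V.
Stage 2 is itself unloaded: V_out = V_mid × R4/(R3+R4) = 4.545 × 1650/1770 = 4.24 V.

V_out ≈ 4.24 V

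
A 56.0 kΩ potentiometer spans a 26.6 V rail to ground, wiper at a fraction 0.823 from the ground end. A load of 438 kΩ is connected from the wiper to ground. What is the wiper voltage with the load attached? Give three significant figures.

V ≈ 21.5 V

The wiper splits the pot into (1−α)R = 9.912 kΩ above and αR = 46.09 kΩ below.
Lower section ‖ load = 41.70 kΩ.
V_wiper = 26.6 × 41.70/(9.912 + 41.70) = 21.5 V.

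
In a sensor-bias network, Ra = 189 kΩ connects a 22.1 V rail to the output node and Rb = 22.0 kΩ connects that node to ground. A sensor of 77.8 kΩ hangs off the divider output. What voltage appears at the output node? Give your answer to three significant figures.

The load sits in parallel with Rb: Rb‖R_L = (22.0 × 77.8) / (22.0 + 77.8) = 17.15 kΩ.
V_out = 22.1 × 17.15 / (189 + 17.15) = 22.1 × 17.15/206.2 = 1.84 V.

V_out ≈ 1.84 V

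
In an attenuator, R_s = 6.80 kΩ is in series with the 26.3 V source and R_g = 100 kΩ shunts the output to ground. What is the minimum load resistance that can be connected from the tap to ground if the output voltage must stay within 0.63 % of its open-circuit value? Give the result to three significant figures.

Output resistance R_th = R_s‖R_g = (6.80 × 100)/106.8 = 6.367 kΩ.
The fractional drop is R_th/(R_th + R_L); requiring this ≤ 0.00630 gives R_L ≥ R_th(1/0.00630 − 1) = 6.367 × 157.7 = 1.00 MΩ.

R_L(min) ≈ 1.00 MΩ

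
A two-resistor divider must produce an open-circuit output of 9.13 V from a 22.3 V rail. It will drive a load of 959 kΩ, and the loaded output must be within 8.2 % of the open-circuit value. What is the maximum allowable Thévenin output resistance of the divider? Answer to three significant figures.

R_th ≤ 85.7 kΩ

Loading drop = R_th/(R_th + R_L) ≤ 0.0820, so R_th ≤ R_L · ε/(1−ε) = 959 kΩ × 0.0820/0.9180 = 85.7 kΩ.
(Any R1, R2 with R2/(R1+R2) = 0.409 and R1‖R2 ≤ 85.7 kΩ will meet the spec.)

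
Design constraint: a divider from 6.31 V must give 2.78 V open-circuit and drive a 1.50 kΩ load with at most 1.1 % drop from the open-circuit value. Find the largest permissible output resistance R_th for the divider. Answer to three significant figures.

Loading drop = R_th/(R_th + R_L) ≤ 0.0110, so R_th ≤ R_L · ε/(1−ε) = 1.50 kΩ × 0.0110/0.9890 = 16.7 Ω.

R_th ≤ 16.7 Ω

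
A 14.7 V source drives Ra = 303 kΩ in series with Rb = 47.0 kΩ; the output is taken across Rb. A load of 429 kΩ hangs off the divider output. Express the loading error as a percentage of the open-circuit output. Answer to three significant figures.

8.66 %

Unloaded V = 14.7 × 47.0/350.0 = 1.9740 V.
Loaded: Rb‖R_L = 42.36 kΩ, giving V = 14.7 × 42.36/345.4 = 1.8030 V.
Drop = (1.9740 − 1.8030) / 1.9740 = 8.66 %.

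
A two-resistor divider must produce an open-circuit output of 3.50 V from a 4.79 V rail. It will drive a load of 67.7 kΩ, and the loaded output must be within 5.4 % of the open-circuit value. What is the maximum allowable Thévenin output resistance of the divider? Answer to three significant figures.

Loading drop = R_th/(R_th + R_L) ≤ 0.0540, so R_th ≤ R_L · ε/(1−ε) = 67.7 kΩ × 0.0540/0.9460 = 3.86 kΩ.

R_th ≤ 3.86 kΩ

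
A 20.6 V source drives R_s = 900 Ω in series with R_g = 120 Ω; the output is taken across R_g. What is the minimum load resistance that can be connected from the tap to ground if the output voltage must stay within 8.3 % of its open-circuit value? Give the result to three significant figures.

Output resistance R_th = R_s‖R_g = (900 × 120)/1020 = 105.9 Ω.
The fractional drop is R_th/(R_th + R_L); requiring this ≤ 0.0830 gives R_L ≥ R_th(1/0.0830 − 1) = 105.9 × 11.05 = 1.17 kΩ.

R_L(min) ≈ 1.17 kΩ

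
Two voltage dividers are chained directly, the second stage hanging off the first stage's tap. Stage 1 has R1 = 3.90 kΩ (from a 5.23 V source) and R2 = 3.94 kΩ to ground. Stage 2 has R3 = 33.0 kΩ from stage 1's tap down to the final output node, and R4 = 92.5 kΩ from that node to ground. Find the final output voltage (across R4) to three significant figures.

Stage 2 presents R3+R4 = 125.5 kΩ as a load on stage 1's tap.
Stage 1's lower leg becomes R2‖(R3+R4) = 3.820 kΩ, so V_mid = 5.23 × 3.820/7.720 = 2.588 V.
Stage 2 is itself unloaded: V_out = V_mid × R4/(R3+R4) = 2.588 × 92.5/125.5 = 1.91 V.

V_out ≈ 1.91 V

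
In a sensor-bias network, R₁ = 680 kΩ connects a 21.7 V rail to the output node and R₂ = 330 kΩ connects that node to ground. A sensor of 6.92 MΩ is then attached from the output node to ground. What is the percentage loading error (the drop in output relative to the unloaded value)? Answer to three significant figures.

3.11 %

The divider's output (Thévenin) resistance is R₁‖R₂ = 222.2 kΩ.
Fractional drop under load = R_th/(R_th + R_L) = 222.2 / (222.2 + 6920) = 0.03111.
So the output falls by 3.11 %.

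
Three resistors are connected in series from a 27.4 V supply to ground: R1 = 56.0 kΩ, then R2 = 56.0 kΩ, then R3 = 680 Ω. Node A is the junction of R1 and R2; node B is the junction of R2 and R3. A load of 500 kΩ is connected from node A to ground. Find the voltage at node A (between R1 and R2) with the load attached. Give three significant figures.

Below node A the series string R2+R3 = 56680 Ω sits in parallel with the 500000 Ω load: 50910 Ω.
V_A = 27.4 × 50910/(56000 + 50910) = 13.0 V.

V ≈ 13.0 V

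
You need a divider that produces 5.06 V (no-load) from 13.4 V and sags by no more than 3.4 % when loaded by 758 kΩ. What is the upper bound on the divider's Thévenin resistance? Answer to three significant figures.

Loading drop = R_th/(R_th + R_L) ≤ 0.0340, so R_th ≤ R_L · ε/(1−ε) = 758 kΩ × 0.0340/0.9660 = 26.7 kΩ.

R_th ≤ 26.7 kΩ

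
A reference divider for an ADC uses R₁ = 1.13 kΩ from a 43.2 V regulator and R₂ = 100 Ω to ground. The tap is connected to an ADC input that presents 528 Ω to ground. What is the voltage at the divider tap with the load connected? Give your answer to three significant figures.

The load sits in parallel with R₂: R₂‖R_L = (100 × 528) / (100 + 528) = 84.08 Ω.
V_out = 43.2 × 84.08 / (1130 + 84.08) = 43.2 × 84.08/1214 = 2.99 V.
(Unloaded it would have been 3.51 V.)

V_out ≈ 2.99 V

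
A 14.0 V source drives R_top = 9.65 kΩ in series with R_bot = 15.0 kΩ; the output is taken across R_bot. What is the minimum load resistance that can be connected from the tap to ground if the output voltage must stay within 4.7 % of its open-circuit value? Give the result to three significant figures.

Output resistance R_th = R_top‖R_bot = (9.65 × 15.0)/24.65 = 5.872 kΩ.
The fractional drop is R_th/(R_th + R_L); requiring this ≤ 0.0470 gives R_L ≥ R_th(1/0.0470 − 1) = 5.872 × 20.28 = 119 kΩ.

R_L(min) ≈ 119 kΩ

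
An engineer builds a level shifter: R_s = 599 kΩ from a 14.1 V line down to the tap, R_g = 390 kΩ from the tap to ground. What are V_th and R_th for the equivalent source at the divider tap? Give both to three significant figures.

V_th = 5.56 V, R_th = 236 kΩ

V_th is the open-circuit tap voltage: 14.1 × 390/(599 + 390) = 5.56 V.
With the supply zeroed, R_s and R_g appear in parallel from the tap: R_th = R_s‖R_g = (599 × 390)/989.0 = 236 kΩ.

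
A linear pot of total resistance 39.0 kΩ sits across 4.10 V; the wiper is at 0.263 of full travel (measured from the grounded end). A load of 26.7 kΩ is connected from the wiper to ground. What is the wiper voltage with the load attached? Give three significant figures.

The wiper splits the pot into (1−α)R = 28.74 kΩ above and αR = 10.26 kΩ below.
Lower section ‖ load = 7.410 kΩ.
V_wiper = 4.10 × 7.410/(28.74 + 7.410) = 0.840 V.

V ≈ 0.840 V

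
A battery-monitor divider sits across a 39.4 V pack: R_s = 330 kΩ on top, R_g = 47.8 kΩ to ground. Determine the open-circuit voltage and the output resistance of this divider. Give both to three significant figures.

V_th = 4.98 V, R_th = 41.8 kΩ

V_th is the open-circuit tap voltage: 39.4 × 47.8/(330 + 47.8) = 4.98 V.
With the supply zeroed, R_s and R_g appear in parallel from the tap: R_th = R_s‖R_g = (330 × 47.8)/377.8 = 41.8 kΩ.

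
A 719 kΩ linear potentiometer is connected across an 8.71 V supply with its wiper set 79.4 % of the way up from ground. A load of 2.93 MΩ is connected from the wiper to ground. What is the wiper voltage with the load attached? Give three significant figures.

V ≈ 6.65 V

The wiper splits the pot into (1−α)R = 148.1 kΩ above and αR = 570.9 kΩ below.
Lower section ‖ load = 477.8 kΩ.
V_wiper = 8.71 × 477.8/(148.1 + 477.8) = 6.65 V.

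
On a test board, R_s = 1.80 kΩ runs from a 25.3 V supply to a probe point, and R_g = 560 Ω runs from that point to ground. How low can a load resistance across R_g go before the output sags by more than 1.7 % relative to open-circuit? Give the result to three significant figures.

Output resistance R_th = R_s‖R_g = (1800 × 560)/2360 = 427.1 Ω.
The fractional drop is R_th/(R_th + R_L); requiring this ≤ 0.0170 gives R_L ≥ R_th(1/0.0170 − 1) = 427.1 × 57.82 = 24.7 kΩ.

R_L(min) ≈ 24.7 kΩ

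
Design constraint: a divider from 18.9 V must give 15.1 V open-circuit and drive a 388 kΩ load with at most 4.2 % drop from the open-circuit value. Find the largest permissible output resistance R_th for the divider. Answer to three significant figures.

Loading drop = R_th/(R_th + R_L) ≤ 0.0420, so R_th ≤ R_L · ε/(1−ε) = 388 kΩ × 0.0420/0.9580 = 17.0 kΩ.
(Any R1, R2 with R2/(R1+R2) = 0.799 and R1‖R2 ≤ 17.0 kΩ will meet the spec.)

R_th ≤ 17.0 kΩ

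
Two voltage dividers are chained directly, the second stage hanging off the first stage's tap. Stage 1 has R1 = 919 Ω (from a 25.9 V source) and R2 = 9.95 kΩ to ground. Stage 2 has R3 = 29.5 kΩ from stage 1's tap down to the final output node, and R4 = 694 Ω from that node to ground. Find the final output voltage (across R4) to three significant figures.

V_out ≈ 0.530 V

Stage 2 presents R3+R4 = 30190 Ω as a load on stage 1's tap.
Stage 1's lower leg becomes R2‖(R3+R4) = 7484 Ω, so V_mid = 25.9 × 7484/8403 = 23.07 V.
Stage 2 is itself unloaded: V_out = V_mid × R4/(R3+R4) = 23.07 × 694/30190 = 0.530 V.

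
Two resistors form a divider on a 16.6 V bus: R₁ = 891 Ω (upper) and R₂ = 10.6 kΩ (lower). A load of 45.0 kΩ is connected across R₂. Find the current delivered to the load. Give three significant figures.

I_L ≈ 0.334 mA

R₂‖R_L = 8579 Ω; V_out = 16.6 × 8579/9470 = 15.04 V.
I_L = V_out / R_L = 15.04 / 45.0 kΩ = 0.334 mA.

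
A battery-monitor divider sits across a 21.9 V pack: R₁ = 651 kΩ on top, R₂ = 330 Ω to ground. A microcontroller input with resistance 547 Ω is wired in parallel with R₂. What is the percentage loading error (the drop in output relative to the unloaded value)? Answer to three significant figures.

37.6 %

Unloaded V = 21.9 × 330/651300 = 0.01110 V.
Loaded: R₂‖R_L = 205.8 Ω, giving V = 21.9 × 205.8/651200 = 0.006922 V.
Drop = (0.01110 − 0.006922) / 0.01110 = 37.6 %.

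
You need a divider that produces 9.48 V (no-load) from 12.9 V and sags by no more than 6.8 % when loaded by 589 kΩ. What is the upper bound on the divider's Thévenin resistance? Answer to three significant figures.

Loading drop = R_th/(R_th + R_L) ≤ 0.0680, so R_th ≤ R_L · ε/(1−ε) = 589 kΩ × 0.0680/0.9320 = 43.0 kΩ.

R_th ≤ 43.0 kΩ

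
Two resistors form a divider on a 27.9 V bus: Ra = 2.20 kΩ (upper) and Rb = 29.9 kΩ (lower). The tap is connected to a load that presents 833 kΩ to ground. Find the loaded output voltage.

V_out ≈ 25.9 V

The load sits in parallel with Rb: Rb‖R_L = (29.9 × 833) / (29.9 + 833) = 28.86 kΩ.
V_out = 27.9 × 28.86 / (2.20 + 28.86) = 27.9 × 28.86/31.06 = 25.9 V.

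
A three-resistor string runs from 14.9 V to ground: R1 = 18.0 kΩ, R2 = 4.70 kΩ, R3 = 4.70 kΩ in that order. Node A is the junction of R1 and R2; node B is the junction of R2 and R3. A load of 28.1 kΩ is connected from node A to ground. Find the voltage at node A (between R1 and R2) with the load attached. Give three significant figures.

V ≈ 4.19 V

Below node A the series string R2+R3 = 9.400 kΩ sits in parallel with the 28.1 kΩ load: 7.044 kΩ.
V_A = 14.9 × 7.044/(18.0 + 7.044) = 4.19 V.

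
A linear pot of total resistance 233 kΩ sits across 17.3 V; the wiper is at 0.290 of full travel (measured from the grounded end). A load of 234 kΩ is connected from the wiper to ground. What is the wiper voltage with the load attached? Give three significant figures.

V ≈ 4.16 V

The wiper splits the pot into (1−α)R = 165.4 kΩ above and αR = 67.57 kΩ below.
Lower section ‖ load = 52.43 kΩ.
V_wiper = 17.3 × 52.43/(165.4 + 52.43) = 4.16 V.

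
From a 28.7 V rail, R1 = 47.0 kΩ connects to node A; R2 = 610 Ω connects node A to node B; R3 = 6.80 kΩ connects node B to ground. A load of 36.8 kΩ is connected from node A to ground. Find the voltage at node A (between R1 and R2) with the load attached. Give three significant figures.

V ≈ 3.33 V

Below node A the series string R2+R3 = 7410 Ω sits in parallel with the 36800 Ω load: 6168 Ω.
V_A = 28.7 × 6168/(47000 + 6168) = 3.33 V.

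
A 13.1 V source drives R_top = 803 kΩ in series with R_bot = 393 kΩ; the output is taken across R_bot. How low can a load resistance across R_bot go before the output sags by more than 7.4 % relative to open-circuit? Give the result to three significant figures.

R_L(min) ≈ 3.30 MΩ

Output resistance R_th = R_top‖R_bot = (803 × 393)/1196 = 263.9 kΩ.
The fractional drop is R_th/(R_th + R_L); requiring this ≤ 0.0740 gives R_L ≥ R_th(1/0.0740 − 1) = 263.9 × 12.51 = 3.30 MΩ.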